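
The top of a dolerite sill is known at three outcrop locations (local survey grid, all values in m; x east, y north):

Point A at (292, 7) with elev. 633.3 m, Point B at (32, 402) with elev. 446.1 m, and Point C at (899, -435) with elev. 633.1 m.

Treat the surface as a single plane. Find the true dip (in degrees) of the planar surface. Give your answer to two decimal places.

48.41°

Two edge vectors: Point A→Point B = (-260, 395, -187.2), Point A→Point C = (607, -442, -0.2).
Normal n = (Point A→Point B) × (Point A→Point C) = (-82821.4, -113682.4, -124845).
So ∂z/∂x = −n_x/n_z = −0.66339 and ∂z/∂y = −n_y/n_z = −0.91059.
Gradient magnitude |∇z| = √(a² + b²) = √(0.44009 + 0.82917) = 1.12662.
True dip = arctan(1.12662) = 48.41°, dipping toward NE (azimuth ≈ 036°).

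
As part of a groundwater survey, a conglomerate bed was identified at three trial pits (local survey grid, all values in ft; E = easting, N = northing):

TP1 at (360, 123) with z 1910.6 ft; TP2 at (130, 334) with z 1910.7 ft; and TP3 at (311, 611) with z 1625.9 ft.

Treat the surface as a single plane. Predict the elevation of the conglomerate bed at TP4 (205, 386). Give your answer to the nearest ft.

Two edge vectors: TP1→TP2 = (-230, 211, 0.1), TP1→TP3 = (-49, 488, -284.7).
Normal n = (TP1→TP2) × (TP1→TP3) = (-60120.5, -65485.9, -101901).
So ∂z/∂E = −n_x/n_z = −0.58999 and ∂z/∂N = −n_y/n_z = −0.64264.
Intercept c from TP1: 1910.6 + 212.40 + 79.05 = 2202.04.
At (205, 386): z = −120.9 − 248.1 + 2202.04 = 1833.0 ft.

1833 ft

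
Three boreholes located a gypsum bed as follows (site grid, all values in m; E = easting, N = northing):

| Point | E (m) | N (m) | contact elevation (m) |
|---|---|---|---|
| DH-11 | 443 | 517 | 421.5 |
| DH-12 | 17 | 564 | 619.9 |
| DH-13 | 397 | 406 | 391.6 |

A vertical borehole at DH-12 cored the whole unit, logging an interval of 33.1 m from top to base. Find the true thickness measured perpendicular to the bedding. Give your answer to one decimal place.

Two edge vectors: DH-11→DH-12 = (-426, 47, 198.4), DH-11→DH-13 = (-46, -111, -29.9).
Normal n = (DH-11→DH-12) × (DH-11→DH-13) = (20617.1, -21863.8, 49448).
So ∂z/∂E = −n_x/n_z = −0.41695 and ∂z/∂N = −n_y/n_z = 0.44216.
|∇z| = √(a²+b²) = 0.60774, so dip δ = arctan(0.60774) = 31.29°.
True thickness = vertical thickness × cos δ = 33.1 × cos 31.29° = 28.3 m.

28.3 m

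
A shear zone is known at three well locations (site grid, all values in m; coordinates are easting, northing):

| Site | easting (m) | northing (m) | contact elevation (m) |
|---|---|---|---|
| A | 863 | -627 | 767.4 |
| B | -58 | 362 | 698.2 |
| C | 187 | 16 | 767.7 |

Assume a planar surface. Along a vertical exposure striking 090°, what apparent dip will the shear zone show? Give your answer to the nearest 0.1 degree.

30.4°

Two edge vectors: A→B = (-921, 989, -69.2), A→C = (-676, 643, 0.3).
Normal n = (A→B) × (A→C) = (44792.3, 47055.5, 76361).
So ∂z/∂easting = −n_x/n_z = −0.58659 and ∂z/∂northing = −n_y/n_z = −0.61622.
Unit vector along 090° is (sin 90°, cos 90°) = (1.0000, 0.0000).
Slope in that direction = a·(1.0000) + b·(0.0000) = −0.58659.
Apparent dip = arctan|0.58659| = 30.4° (true dip is 40.4°, so apparent ≤ true as expected).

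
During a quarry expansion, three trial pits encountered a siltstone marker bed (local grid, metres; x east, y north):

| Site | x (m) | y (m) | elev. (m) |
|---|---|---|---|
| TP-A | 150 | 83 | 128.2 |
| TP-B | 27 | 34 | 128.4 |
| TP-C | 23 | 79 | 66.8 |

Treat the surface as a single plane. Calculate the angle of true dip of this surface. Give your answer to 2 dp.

54.90°

Let the plane be z = a·x + b·y + c.
TP-B−TP-A: −123a − 49b = 0.2;  TP-C−TP-A: −127a − 4b = −61.4.
Solving gives a = 0.52511, b = −1.32221.
Gradient magnitude |∇z| = √(a² + b²) = √(0.27574 + 1.74825) = 1.42267.
True dip = arctan(1.42267) = 54.90°, dipping toward NNW (azimuth ≈ 338°).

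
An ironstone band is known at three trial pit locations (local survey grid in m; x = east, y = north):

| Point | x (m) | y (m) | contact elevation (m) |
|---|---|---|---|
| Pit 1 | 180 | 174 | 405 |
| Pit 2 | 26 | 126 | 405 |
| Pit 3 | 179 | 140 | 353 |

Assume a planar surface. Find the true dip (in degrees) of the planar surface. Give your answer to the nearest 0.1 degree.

Let the plane be z = a·x + b·y + c.
Pit 2−Pit 1: −154a − 48b = 0;  Pit 3−Pit 1: −1a − 34b = −52.
Solving gives a = −0.48111, b = 1.54356.
Gradient magnitude |∇z| = √(a² + b²) = √(0.23147 + 2.38258) = 1.61680.
True dip = arctan(1.61680) = 58.3°, dipping toward SSE (azimuth ≈ 163°).

58.3°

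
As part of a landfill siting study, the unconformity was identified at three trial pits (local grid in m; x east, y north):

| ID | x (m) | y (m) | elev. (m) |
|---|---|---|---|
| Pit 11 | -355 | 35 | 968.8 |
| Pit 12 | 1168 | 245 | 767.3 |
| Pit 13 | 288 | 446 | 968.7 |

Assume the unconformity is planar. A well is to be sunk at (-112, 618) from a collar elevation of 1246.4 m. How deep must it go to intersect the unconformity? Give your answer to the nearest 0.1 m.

Let the plane be z = a·x + b·y + c.
Pit 12−Pit 11: 1523a + 210b = −201.5;  Pit 13−Pit 11: 643a + 411b = −0.1.
Solving gives a = −0.168653, b = 0.263610.
Then c = 968.8 − a·-355 − b·35 = 899.70.
At (-112, 618): z_contact = 18.89 + 162.91 + 899.70 = 1081.50 m.
Depth below ground = 1246.4 − 1081.50 = 164.9 m.

164.9 m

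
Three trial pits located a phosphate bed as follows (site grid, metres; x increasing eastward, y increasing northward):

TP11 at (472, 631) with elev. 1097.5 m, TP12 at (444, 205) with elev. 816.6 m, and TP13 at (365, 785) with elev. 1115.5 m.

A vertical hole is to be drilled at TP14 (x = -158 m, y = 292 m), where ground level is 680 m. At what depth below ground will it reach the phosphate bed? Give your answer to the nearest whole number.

Let the plane be z = a·x + b·y + c.
TP12−TP11: −28a − 426b = −280.9;  TP13−TP11: −107a + 154b = 18.
Solving gives a = 0.71332, b = 0.61250.
Then c = 1097.5 − a·472 − b·631 = 374.32.
At (-158, 292): z_contact = −112.7 + 178.9 + 374.32 = 440.5 m.
Depth below ground = 680 − 440.5 = 240 m.

240 m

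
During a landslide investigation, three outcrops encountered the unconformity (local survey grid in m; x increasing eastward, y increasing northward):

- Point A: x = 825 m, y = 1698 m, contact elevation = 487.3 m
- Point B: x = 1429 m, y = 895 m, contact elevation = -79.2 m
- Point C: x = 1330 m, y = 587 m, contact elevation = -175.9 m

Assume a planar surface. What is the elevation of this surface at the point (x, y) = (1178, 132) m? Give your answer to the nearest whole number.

Two edge vectors: Point A→Point B = (604, -803, -566.5), Point A→Point C = (505, -1111, -663.2).
Normal n = (Point A→Point B) × (Point A→Point C) = (-96831.9, 114490.3, -265529).
So ∂z/∂x = −n_x/n_z = −0.36468 and ∂z/∂y = −n_y/n_z = 0.43118.
Intercept c from Point A: 487.3 + 300.86 − 732.14 = 56.02.
At (1178, 132): z = −429.6 + 56.9 + 56.02 = -316.7 m.

-317 m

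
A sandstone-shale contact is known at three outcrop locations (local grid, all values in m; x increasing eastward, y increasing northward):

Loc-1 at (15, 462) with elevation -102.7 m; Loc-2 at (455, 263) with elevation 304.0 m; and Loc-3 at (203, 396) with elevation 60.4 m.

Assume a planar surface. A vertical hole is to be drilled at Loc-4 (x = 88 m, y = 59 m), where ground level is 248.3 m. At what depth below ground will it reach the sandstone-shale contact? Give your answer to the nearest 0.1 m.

76.0 m

Let the plane be z = a·x + b·y + c.
Loc-2−Loc-1: 440a − 199b = 406.7;  Loc-3−Loc-1: 188a − 66b = 163.1.
Solving gives a = 0.67065, b = −0.56087.
Then c = -102.7 − a·15 − b·462 = 146.36.
At (88, 59): z_contact = 59.02 − 33.09 + 146.36 = 172.29 m.
Depth below ground = 248.3 − 172.29 = 76.0 m.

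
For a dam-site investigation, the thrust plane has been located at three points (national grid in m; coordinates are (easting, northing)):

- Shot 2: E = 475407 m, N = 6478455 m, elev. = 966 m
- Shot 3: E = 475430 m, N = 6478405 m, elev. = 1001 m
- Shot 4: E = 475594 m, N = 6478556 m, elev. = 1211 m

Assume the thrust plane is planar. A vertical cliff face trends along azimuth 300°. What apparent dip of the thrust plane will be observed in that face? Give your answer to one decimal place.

Two edge vectors: Shot 2→Shot 3 = (23, -50, 35), Shot 2→Shot 4 = (187, 101, 245).
Normal n = (Shot 2→Shot 3) × (Shot 2→Shot 4) = (-15785, 910, 11673).
So ∂z/∂E = −n_x/n_z = 1.35227 and ∂z/∂N = −n_y/n_z = −0.07796.
Unit vector along 300° is (sin 300°, cos 300°) = (-0.8660, 0.5000).
Slope in that direction = a·(-0.8660) + b·(0.5000) = −1.21008.
Apparent dip = arctan|1.21008| = 50.4° (true dip is 53.6°, so apparent ≤ true as expected).

50.4°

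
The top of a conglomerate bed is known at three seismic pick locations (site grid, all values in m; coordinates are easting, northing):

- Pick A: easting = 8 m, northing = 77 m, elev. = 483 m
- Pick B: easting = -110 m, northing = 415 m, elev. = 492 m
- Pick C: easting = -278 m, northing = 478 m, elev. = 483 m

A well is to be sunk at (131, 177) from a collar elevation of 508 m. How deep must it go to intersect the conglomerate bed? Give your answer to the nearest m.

11 m

Two edge vectors: Pick A→Pick B = (-118, 338, 9), Pick A→Pick C = (-286, 401, 0).
Normal n = (Pick A→Pick B) × (Pick A→Pick C) = (-3609, -2574, 49350).
So ∂z/∂easting = −n_x/n_z = 0.07313 and ∂z/∂northing = −n_y/n_z = 0.05216.
Intercept c from Pick A: 483 − 0.59 − 4.02 = 478.40.
At (131, 177): z_contact = 9.6 + 9.2 + 478.40 = 497.2 m.
Depth below ground = 508 − 497.2 = 11 m.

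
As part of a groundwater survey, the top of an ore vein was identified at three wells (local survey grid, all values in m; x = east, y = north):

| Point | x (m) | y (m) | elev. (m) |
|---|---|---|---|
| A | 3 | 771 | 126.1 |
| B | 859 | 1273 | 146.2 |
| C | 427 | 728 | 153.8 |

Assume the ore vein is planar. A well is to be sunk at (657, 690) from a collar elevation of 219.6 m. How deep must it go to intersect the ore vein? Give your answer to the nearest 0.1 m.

49.9 m

Two edge vectors: A→B = (856, 502, 20.1), A→C = (424, -43, 27.7).
Normal n = (A→B) × (A→C) = (14769.7, -15188.8, -249656).
So ∂z/∂x = −n_x/n_z = 0.059160 and ∂z/∂y = −n_y/n_z = −0.060839.
Intercept c from A: 126.1 − 0.18 + 46.91 = 172.83.
At (657, 690): z_contact = 38.87 − 41.98 + 172.83 = 169.72 m.
Depth below ground = 219.6 − 169.72 = 49.9 m.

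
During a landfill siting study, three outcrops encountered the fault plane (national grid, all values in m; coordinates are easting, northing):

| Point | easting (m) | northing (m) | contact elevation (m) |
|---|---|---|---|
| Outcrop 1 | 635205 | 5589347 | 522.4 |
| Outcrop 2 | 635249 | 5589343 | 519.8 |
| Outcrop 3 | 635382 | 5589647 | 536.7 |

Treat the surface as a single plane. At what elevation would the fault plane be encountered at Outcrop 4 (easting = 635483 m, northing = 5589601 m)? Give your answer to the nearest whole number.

Two edge vectors: Outcrop 1→Outcrop 2 = (44, -4, -2.6), Outcrop 1→Outcrop 3 = (177, 300, 14.3).
Normal n = (Outcrop 1→Outcrop 2) × (Outcrop 1→Outcrop 3) = (722.8, -1089.4, 13908).
So ∂z/∂easting = −n_x/n_z = −0.05197009 and ∂z/∂northing = −n_y/n_z = 0.07832902.
Intercept c from Outcrop 1: 522.4 + 33011.66 − 437808.07 = −404274.01.
At (635483, 5589601): z = −33026.1 + 437828.0 − 404274.01 = 527.8 m.

528 m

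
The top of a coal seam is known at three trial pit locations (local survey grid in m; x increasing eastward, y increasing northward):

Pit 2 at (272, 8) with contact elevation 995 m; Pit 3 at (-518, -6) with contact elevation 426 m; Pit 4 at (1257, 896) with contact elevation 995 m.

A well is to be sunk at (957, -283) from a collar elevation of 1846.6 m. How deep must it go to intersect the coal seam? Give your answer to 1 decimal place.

111.2 m

Two edge vectors: Pit 2→Pit 3 = (-790, -14, -569), Pit 2→Pit 4 = (985, 888, 0).
Normal n = (Pit 2→Pit 3) × (Pit 2→Pit 4) = (505272, -560465, -687730).
So ∂z/∂x = −n_x/n_z = 0.734695 and ∂z/∂y = −n_y/n_z = −0.814949.
Intercept c from Pit 2: 995 − 199.84 + 6.52 = 801.68.
At (957, -283): z_contact = 703.10 + 230.63 + 801.68 = 1735.42 m.
Depth below ground = 1846.6 − 1735.42 = 111.2 m.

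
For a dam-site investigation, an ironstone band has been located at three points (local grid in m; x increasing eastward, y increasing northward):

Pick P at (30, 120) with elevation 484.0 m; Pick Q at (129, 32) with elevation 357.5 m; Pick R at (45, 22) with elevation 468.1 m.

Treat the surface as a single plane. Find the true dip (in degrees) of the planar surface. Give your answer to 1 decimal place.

Let the plane be z = a·x + b·y + c.
Pick Q−Pick P: 99a − 88b = −126.5;  Pick R−Pick P: 15a − 98b = −15.9.
Solving gives a = −1.31207, b = −0.03858.
Gradient magnitude |∇z| = √(a² + b²) = √(1.72154 + 0.00149) = 1.31264.
True dip = arctan(1.31264) = 52.7°, dipping toward E (azimuth ≈ 088°).

52.7°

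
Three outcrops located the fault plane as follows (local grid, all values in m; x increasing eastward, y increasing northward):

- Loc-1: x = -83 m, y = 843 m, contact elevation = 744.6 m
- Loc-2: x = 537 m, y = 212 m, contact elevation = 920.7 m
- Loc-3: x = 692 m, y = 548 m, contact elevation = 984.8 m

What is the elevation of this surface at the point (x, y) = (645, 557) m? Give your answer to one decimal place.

969.9 m

Let the plane be z = a·x + b·y + c.
Loc-2−Loc-1: 620a − 631b = 176.1;  Loc-3−Loc-1: 775a − 295b = 240.2.
Solving gives a = 0.32541, b = 0.04066.
Then c = 744.6 − a·-83 − b·843 = 737.33.
At (645, 557): z = 209.9 + 22.6 + 737.33 = 969.9 m.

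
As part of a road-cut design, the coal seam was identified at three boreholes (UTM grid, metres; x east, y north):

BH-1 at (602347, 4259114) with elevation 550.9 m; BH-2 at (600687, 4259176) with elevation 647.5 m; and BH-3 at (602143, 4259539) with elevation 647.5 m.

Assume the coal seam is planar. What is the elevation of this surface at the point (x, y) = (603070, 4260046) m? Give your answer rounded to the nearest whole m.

704 m

Let the plane be z = a·x + b·y + c.
BH-2−BH-1: −1660a + 62b = 96.6;  BH-3−BH-1: −204a + 425b = 96.6.
Solving gives a = −0.05061081, b = 0.20300093.
Then c = 550.9 − a·602347 − b·4259114 = −833567.93.
At (603070, 4260046): z = −30521.9 + 864793.3 − 833567.93 = 703.5 m.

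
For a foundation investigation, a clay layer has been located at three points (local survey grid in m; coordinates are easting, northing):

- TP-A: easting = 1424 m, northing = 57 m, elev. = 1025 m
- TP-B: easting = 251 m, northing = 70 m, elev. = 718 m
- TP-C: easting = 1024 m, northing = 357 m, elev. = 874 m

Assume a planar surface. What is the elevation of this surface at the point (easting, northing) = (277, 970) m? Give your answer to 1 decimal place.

583.7 m

Let the plane be z = a·easting + b·northing + c.
TP-B−TP-A: −1173a + 13b = −307;  TP-C−TP-A: −400a + 300b = −151.
Solving gives a = 0.259986, b = −0.156686.
Then c = 1025 − a·1424 − b·57 = 663.71.
At (277, 970): z = 72.0 − 152.0 + 663.71 = 583.7 m.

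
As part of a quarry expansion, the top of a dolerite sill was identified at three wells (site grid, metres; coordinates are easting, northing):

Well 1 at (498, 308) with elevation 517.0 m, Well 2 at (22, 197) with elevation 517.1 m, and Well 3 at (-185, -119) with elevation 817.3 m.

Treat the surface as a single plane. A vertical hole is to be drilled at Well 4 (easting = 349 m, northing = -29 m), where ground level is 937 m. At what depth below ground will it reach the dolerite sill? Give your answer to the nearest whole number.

81 m

Two edge vectors: Well 1→Well 2 = (-476, -111, 0.1), Well 1→Well 3 = (-683, -427, 300.3).
Normal n = (Well 1→Well 2) × (Well 1→Well 3) = (-33290.6, 142874.5, 127439).
So ∂z/∂easting = −n_x/n_z = 0.26123 and ∂z/∂northing = −n_y/n_z = −1.12112.
Intercept c from Well 1: 517 − 130.09 + 345.31 = 732.21.
At (349, -29): z_contact = 91.2 + 32.5 + 732.21 = 855.9 m.
Depth below ground = 937 − 855.9 = 81 m.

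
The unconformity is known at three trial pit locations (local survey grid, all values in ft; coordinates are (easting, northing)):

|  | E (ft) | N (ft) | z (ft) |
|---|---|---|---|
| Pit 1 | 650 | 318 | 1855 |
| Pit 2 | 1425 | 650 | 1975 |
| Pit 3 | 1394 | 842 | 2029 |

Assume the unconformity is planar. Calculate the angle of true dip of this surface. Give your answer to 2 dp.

16.08°

Let the plane be z = a·E + b·N + c.
Pit 2−Pit 1: 775a + 332b = 120;  Pit 3−Pit 1: 744a + 524b = 174.
Solving gives a = 0.03213, b = 0.28644.
Gradient magnitude |∇z| = √(a² + b²) = √(0.00103 + 0.08205) = 0.28823.
True dip = arctan(0.28823) = 16.08°, dipping toward S (azimuth ≈ 186°).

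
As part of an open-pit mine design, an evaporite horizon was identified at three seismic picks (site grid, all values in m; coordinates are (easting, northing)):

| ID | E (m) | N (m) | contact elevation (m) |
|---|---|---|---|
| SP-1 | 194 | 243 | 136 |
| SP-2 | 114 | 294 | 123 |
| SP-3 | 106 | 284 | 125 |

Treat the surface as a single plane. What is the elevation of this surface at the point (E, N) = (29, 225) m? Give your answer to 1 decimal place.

136.1 m

Two edge vectors: SP-1→SP-2 = (-80, 51, -13), SP-1→SP-3 = (-88, 41, -11).
Normal n = (SP-1→SP-2) × (SP-1→SP-3) = (-28, 264, 1208).
So ∂z/∂E = −n_x/n_z = 0.02318 and ∂z/∂N = −n_y/n_z = −0.21854.
Intercept c from SP-1: 136 − 4.50 + 53.11 = 184.61.
At (29, 225): z = 0.7 − 49.2 + 184.61 = 136.1 m.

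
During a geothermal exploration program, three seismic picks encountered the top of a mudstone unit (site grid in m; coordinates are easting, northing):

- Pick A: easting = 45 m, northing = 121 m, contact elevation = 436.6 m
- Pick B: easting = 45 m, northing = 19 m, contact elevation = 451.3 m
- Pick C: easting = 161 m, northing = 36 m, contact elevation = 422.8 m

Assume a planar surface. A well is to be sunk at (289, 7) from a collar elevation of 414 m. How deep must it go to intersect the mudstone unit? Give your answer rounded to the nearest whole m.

Let the plane be z = a·easting + b·northing + c.
Pick B−Pick A: 0a − 102b = 14.7;  Pick C−Pick A: 116a − 85b = −13.8.
Solving gives a = −0.22457, b = −0.14412.
Then c = 436.6 − a·45 − b·121 = 464.14.
At (289, 7): z_contact = −64.9 − 1.0 + 464.14 = 398.2 m.
Depth below ground = 414 − 398.2 = 16 m.

16 m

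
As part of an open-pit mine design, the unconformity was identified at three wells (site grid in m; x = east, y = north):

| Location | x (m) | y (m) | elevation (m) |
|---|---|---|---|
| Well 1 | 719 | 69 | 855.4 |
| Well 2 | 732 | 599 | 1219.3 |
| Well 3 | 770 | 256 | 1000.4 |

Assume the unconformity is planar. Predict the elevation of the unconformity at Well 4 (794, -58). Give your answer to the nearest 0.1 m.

796.1 m

Let the plane be z = a·x + b·y + c.
Well 2−Well 1: 13a + 530b = 363.9;  Well 3−Well 1: 51a + 187b = 145.
Solving gives a = 0.35777, b = 0.67783.
Then c = 855.4 − a·719 − b·69 = 551.40.
At (794, -58): z = 284.1 − 39.3 + 551.40 = 796.1 m.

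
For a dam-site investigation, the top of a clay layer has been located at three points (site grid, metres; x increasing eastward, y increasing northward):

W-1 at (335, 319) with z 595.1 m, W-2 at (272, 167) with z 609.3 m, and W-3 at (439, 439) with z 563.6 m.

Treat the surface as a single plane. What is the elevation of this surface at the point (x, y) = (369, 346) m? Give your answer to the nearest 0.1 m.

584.0 m

Two edge vectors: W-1→W-2 = (-63, -152, 14.2), W-1→W-3 = (104, 120, -31.5).
Normal n = (W-1→W-2) × (W-1→W-3) = (3084, -507.7, 8248).
So ∂z/∂x = −n_x/n_z = −0.37391 and ∂z/∂y = −n_y/n_z = 0.06155.
Intercept c from W-1: 595.1 + 125.26 − 19.64 = 700.72.
At (369, 346): z = −138.0 + 21.3 + 700.72 = 584.0 m.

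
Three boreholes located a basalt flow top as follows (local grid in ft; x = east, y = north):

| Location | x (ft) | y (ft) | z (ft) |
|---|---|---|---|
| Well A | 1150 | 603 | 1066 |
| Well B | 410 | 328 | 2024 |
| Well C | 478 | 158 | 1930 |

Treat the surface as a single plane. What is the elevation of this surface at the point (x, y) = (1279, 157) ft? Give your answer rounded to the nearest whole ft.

Two edge vectors: Well A→Well B = (-740, -275, 958), Well A→Well C = (-672, -445, 864).
Normal n = (Well A→Well B) × (Well A→Well C) = (188710, -4416, 144500).
So ∂z/∂x = −n_x/n_z = −1.30595 and ∂z/∂y = −n_y/n_z = 0.03056.
Intercept c from Well A: 1066 + 1501.84 − 18.43 = 2549.42.
At (1279, 157): z = −1670.3 + 4.8 + 2549.42 = 883.9 ft.

884 ft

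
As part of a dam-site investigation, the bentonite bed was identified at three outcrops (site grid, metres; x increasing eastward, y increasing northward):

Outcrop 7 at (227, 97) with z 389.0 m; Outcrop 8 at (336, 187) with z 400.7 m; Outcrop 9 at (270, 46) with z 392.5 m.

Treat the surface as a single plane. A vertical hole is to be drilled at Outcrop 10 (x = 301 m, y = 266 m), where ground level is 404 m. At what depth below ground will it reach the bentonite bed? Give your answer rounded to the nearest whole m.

Let the plane be z = a·x + b·y + c.
Outcrop 8−Outcrop 7: 109a + 90b = 11.7;  Outcrop 9−Outcrop 7: 43a − 51b = 3.5.
Solving gives a = 0.09669, b = 0.01290.
Then c = 389 − a·227 − b·97 = 365.80.
At (301, 266): z_contact = 29.1 + 3.4 + 365.80 = 398.3 m.
Depth below ground = 404 − 398.3 = 6 m.

6 m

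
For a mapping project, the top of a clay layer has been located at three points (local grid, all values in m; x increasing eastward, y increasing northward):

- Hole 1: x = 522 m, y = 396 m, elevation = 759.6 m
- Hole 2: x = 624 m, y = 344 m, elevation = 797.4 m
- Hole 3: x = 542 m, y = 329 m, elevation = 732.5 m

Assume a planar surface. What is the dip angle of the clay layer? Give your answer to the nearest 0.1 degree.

Two edge vectors: Hole 1→Hole 2 = (102, -52, 37.8), Hole 1→Hole 3 = (20, -67, -27.1).
Normal n = (Hole 1→Hole 2) × (Hole 1→Hole 3) = (3941.8, 3520.2, -5794).
So ∂z/∂x = −n_x/n_z = 0.68032 and ∂z/∂y = −n_y/n_z = 0.60756.
Gradient magnitude |∇z| = √(a² + b²) = √(0.46284 + 0.36913) = 0.91212.
True dip = arctan(0.91212) = 42.4°, dipping toward SW (azimuth ≈ 228°).

42.4°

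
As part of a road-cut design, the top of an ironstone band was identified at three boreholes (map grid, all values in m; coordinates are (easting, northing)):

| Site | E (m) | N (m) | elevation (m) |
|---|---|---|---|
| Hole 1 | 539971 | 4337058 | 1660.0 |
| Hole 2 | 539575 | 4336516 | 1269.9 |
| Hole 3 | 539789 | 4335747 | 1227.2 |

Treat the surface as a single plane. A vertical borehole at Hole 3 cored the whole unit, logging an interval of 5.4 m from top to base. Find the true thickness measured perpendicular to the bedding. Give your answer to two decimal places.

Let the plane be z = a·E + b·N + c.
Hole 2−Hole 1: −396a − 542b = −390.1;  Hole 3−Hole 1: −182a − 1311b = −432.8.
Solving gives a = 0.65835, b = 0.23873.
|∇z| = √(a²+b²) = 0.70030, so dip δ = arctan(0.70030) = 35.00°.
True thickness = vertical thickness × cos δ = 5.4 × cos 35.00° = 4.42 m.

4.42 m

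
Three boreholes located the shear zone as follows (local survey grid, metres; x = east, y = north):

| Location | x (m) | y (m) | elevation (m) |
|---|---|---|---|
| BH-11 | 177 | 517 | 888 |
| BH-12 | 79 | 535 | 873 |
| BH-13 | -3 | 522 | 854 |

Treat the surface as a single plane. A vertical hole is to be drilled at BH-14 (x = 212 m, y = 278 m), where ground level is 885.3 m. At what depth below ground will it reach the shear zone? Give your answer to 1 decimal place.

45.4 m

Two edge vectors: BH-11→BH-12 = (-98, 18, -15), BH-11→BH-13 = (-180, 5, -34).
Normal n = (BH-11→BH-12) × (BH-11→BH-13) = (-537, -632, 2750).
So ∂z/∂x = −n_x/n_z = 0.19527 and ∂z/∂y = −n_y/n_z = 0.22982.
Intercept c from BH-11: 888 − 34.56 − 118.82 = 734.62.
At (212, 278): z_contact = 41.40 + 63.89 + 734.62 = 839.91 m.
Depth below ground = 885.3 − 839.91 = 45.4 m.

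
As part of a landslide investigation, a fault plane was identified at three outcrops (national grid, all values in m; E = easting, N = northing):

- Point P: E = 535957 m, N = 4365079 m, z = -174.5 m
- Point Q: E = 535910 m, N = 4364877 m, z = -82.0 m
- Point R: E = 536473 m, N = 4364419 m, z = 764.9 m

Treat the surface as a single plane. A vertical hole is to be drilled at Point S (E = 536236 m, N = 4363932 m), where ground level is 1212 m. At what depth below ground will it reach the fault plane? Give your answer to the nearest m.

342 m

Let the plane be z = a·E + b·N + c.
Point Q−Point P: −47a − 202b = 92.5;  Point R−Point P: 516a − 660b = 939.4.
Solving gives a = 0.95162216, b = −0.67933783.
Then c = -174.5 − a·535957 − b·4365079 = 2455160.23.
At (536236, 4363932): z_contact = 510294.1 − 2964584.1 + 2455160.23 = 870.2 m.
Depth below ground = 1212 − 870.2 = 342 m.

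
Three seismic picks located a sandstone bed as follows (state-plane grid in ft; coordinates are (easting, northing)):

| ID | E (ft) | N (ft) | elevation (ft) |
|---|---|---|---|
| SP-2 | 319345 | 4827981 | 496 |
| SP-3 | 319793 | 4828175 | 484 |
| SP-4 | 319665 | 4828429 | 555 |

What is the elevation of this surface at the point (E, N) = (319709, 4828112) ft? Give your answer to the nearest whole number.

480 ft

Let the plane be z = a·E + b·N + c.
SP-3−SP-2: 448a + 194b = −12;  SP-4−SP-2: 320a + 448b = 59.
Solving gives a = −0.12134984, b = 0.21837488.
Then c = 496 − a·319345 − b·4827981 = −1015061.33.
At (319709, 4828112): z = −38796.6 + 1054338.4 − 1015061.33 = 480.4 ft.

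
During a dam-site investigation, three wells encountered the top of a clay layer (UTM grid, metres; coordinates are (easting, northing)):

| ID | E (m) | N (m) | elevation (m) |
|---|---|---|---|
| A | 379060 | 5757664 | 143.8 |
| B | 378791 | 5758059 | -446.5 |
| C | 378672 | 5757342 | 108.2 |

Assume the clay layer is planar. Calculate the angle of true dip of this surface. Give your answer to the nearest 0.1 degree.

Let the plane be z = a·E + b·N + c.
B−A: −269a + 395b = −590.3;  C−A: −388a − 322b = −35.6.
Solving gives a = 0.85101, b = −0.91488.
Gradient magnitude |∇z| = √(a² + b²) = √(0.72422 + 0.83701) = 1.24949.
True dip = arctan(1.24949) = 51.3°, dipping toward NW (azimuth ≈ 317°).

51.3°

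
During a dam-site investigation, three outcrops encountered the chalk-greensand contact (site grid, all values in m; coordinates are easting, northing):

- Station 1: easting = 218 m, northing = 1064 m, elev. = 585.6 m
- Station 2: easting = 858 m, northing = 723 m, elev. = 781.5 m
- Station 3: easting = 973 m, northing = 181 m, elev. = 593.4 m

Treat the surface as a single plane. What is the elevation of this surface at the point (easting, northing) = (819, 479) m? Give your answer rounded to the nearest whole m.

647 m

Two edge vectors: Station 1→Station 2 = (640, -341, 195.9), Station 1→Station 3 = (755, -883, 7.8).
Normal n = (Station 1→Station 2) × (Station 1→Station 3) = (170319.9, 142912.5, -307665).
So ∂z/∂easting = −n_x/n_z = 0.55359 and ∂z/∂northing = −n_y/n_z = 0.46451.
Intercept c from Station 1: 585.6 − 120.68 − 494.24 = −29.32.
At (819, 479): z = 453.4 + 222.5 − 29.32 = 646.6 m.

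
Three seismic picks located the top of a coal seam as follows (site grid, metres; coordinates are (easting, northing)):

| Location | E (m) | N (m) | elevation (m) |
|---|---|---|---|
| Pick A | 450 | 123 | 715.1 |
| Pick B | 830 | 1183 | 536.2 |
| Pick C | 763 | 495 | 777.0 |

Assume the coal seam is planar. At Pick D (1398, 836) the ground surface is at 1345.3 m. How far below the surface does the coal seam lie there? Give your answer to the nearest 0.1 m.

270.0 m

Two edge vectors: Pick A→Pick B = (380, 1060, -178.9), Pick A→Pick C = (313, 372, 61.9).
Normal n = (Pick A→Pick B) × (Pick A→Pick C) = (132164.8, -79517.7, -190420).
So ∂z/∂E = −n_x/n_z = 0.694070 and ∂z/∂N = −n_y/n_z = −0.417591.
Intercept c from Pick A: 715.1 − 312.33 + 51.36 = 454.13.
At (1398, 836): z_contact = 970.31 − 349.11 + 454.13 = 1075.34 m.
Depth below ground = 1345.3 − 1075.34 = 270.0 m.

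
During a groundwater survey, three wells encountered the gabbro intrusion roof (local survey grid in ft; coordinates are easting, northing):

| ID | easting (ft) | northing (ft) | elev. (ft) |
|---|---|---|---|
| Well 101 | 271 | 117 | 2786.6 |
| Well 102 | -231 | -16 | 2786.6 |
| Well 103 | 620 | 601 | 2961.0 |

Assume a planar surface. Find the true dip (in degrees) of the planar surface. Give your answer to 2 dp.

24.74°

Two edge vectors: Well 101→Well 102 = (-502, -133, 0), Well 101→Well 103 = (349, 484, 174.4).
Normal n = (Well 101→Well 102) × (Well 101→Well 103) = (-23195.2, 87548.8, -196551).
So ∂z/∂easting = −n_x/n_z = −0.11801 and ∂z/∂northing = −n_y/n_z = 0.44543.
Gradient magnitude |∇z| = √(a² + b²) = √(0.01393 + 0.19840) = 0.46079.
True dip = arctan(0.46079) = 24.74°, dipping toward SSE (azimuth ≈ 165°).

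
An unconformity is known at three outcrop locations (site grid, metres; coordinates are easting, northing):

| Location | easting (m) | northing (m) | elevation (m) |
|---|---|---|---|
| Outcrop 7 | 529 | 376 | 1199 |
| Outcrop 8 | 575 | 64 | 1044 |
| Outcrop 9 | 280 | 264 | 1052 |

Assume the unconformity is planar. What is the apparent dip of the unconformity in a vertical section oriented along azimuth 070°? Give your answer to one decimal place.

27.0°

Let the plane be z = a·easting + b·northing + c.
Outcrop 8−Outcrop 7: 46a − 312b = −155;  Outcrop 9−Outcrop 7: −249a − 112b = −147.
Solving gives a = 0.34408, b = 0.54753.
Unit vector along 070° is (sin 70°, cos 70°) = (0.9397, 0.3420).
Slope in that direction = a·(0.9397) + b·(0.3420) = 0.51060.
Apparent dip = arctan|0.51060| = 27.0° (true dip is 32.9°, so apparent ≤ true as expected).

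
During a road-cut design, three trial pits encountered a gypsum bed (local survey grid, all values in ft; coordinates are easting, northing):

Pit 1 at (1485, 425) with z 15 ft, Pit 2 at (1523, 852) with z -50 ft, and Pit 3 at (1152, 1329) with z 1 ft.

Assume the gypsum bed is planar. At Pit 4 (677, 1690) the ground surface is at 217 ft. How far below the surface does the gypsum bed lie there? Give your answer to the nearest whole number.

Two edge vectors: Pit 1→Pit 2 = (38, 427, -65), Pit 1→Pit 3 = (-333, 904, -14).
Normal n = (Pit 1→Pit 2) × (Pit 1→Pit 3) = (52782, 22177, 176543).
So ∂z/∂easting = −n_x/n_z = −0.29898 and ∂z/∂northing = −n_y/n_z = −0.12562.
Intercept c from Pit 1: 15 + 443.98 + 53.39 = 512.37.
At (677, 1690): z_contact = −202.4 − 212.3 + 512.37 = 97.7 ft.
Depth below ground = 217 − 97.7 = 119 ft.

119 ft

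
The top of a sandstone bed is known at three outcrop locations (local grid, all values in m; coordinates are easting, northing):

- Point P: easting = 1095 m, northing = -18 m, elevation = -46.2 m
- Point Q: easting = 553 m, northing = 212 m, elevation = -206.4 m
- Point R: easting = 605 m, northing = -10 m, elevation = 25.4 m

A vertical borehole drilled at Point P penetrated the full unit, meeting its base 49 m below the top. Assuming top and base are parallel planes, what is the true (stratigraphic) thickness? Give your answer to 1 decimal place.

Let the plane be z = a·easting + b·northing + c.
Point Q−Point P: −542a + 230b = −160.2;  Point R−Point P: −490a + 8b = 71.6.
Solving gives a = −0.16380, b = −1.08251.
|∇z| = √(a²+b²) = 1.09483, so dip δ = arctan(1.09483) = 47.59°.
True thickness = vertical thickness × cos δ = 49 × cos 47.59° = 33.0 m.

33.0 m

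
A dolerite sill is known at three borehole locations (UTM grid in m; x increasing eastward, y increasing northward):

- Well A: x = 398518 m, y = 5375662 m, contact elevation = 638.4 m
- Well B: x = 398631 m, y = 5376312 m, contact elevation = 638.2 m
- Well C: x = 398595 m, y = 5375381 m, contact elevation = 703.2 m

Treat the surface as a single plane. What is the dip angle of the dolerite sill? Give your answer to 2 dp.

Let the plane be z = a·x + b·y + c.
Well B−Well A: 113a + 650b = −0.2;  Well C−Well A: 77a − 281b = 64.8.
Solving gives a = 0.51421, b = −0.08970.
Gradient magnitude |∇z| = √(a² + b²) = √(0.26441 + 0.00805) = 0.52197.
True dip = arctan(0.52197) = 27.56°, dipping toward W (azimuth ≈ 280°).

27.56°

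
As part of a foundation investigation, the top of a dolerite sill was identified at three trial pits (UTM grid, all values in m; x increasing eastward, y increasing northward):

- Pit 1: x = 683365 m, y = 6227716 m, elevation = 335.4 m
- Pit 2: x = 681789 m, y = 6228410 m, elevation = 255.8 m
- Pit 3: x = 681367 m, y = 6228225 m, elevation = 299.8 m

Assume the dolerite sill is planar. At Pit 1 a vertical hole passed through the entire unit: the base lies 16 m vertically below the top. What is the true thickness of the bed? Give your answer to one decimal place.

Two edge vectors: Pit 1→Pit 2 = (-1576, 694, -79.6), Pit 1→Pit 3 = (-1998, 509, -35.6).
Normal n = (Pit 1→Pit 2) × (Pit 1→Pit 3) = (15810, 102935.2, 584428).
So ∂z/∂x = −n_x/n_z = −0.02705 and ∂z/∂y = −n_y/n_z = −0.17613.
|∇z| = √(a²+b²) = 0.17820, so dip δ = arctan(0.17820) = 10.10°.
True thickness = vertical thickness × cos δ = 16 × cos 10.10° = 15.8 m.

15.8 m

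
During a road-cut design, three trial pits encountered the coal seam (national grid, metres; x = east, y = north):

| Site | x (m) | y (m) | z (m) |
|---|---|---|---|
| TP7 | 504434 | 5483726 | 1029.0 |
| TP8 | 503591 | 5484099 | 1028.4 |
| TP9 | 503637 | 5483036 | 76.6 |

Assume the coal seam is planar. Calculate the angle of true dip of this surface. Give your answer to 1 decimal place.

Let the plane be z = a·x + b·y + c.
TP8−TP7: −843a + 373b = −0.6;  TP9−TP7: −797a − 690b = −952.4.
Solving gives a = 0.40464, b = 0.91290.
Gradient magnitude |∇z| = √(a² + b²) = √(0.16373 + 0.83339) = 0.99856.
True dip = arctan(0.99856) = 45.0°, dipping toward SSW (azimuth ≈ 204°).

45.0°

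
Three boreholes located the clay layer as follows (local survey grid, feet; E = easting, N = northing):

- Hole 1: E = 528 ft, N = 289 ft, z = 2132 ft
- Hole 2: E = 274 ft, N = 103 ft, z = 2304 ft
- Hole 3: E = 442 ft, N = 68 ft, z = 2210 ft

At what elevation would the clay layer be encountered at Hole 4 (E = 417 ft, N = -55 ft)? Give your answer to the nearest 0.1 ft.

2240.0 ft

Let the plane be z = a·E + b·N + c.
Hole 2−Hole 1: −254a − 186b = 172;  Hole 3−Hole 1: −86a − 221b = 78.
Solving gives a = −0.58558, b = −0.12507.
Then c = 2132 − a·528 − b·289 = 2477.33.
At (417, -55): z = −244.2 + 6.9 + 2477.33 = 2240.0 ft.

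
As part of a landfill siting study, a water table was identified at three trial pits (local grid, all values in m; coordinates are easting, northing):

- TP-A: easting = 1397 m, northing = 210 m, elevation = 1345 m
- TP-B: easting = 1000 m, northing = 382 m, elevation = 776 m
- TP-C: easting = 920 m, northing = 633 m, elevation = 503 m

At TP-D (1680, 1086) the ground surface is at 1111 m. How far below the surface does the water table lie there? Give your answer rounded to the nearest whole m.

91 m

Let the plane be z = a·easting + b·northing + c.
TP-B−TP-A: −397a + 172b = −569;  TP-C−TP-A: −477a + 423b = −842.
Solving gives a = 1.11615, b = −0.73190.
Then c = 1345 − a·1397 − b·210 = −60.57.
At (1680, 1086): z_contact = 1875.1 − 794.8 − 60.57 = 1019.7 m.
Depth below ground = 1111 − 1019.7 = 91 m.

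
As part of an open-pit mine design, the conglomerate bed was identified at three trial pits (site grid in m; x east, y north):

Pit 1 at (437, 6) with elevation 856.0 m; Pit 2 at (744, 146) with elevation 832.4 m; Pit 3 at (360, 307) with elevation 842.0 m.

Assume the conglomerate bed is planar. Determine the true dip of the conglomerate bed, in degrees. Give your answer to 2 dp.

Two edge vectors: Pit 1→Pit 2 = (307, 140, -23.6), Pit 1→Pit 3 = (-77, 301, -14).
Normal n = (Pit 1→Pit 2) × (Pit 1→Pit 3) = (5143.6, 6115.2, 103187).
So ∂z/∂x = −n_x/n_z = −0.04985 and ∂z/∂y = −n_y/n_z = −0.05926.
Gradient magnitude |∇z| = √(a² + b²) = √(0.00248 + 0.00351) = 0.07744.
True dip = arctan(0.07744) = 4.43°, dipping toward NE (azimuth ≈ 040°).

4.43°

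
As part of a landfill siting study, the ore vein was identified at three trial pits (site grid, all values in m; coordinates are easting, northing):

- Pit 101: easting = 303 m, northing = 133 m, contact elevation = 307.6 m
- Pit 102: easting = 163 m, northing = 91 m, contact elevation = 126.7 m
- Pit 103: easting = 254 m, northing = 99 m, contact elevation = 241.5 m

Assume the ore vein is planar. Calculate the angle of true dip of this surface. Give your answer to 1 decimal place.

Let the plane be z = a·easting + b·northing + c.
Pit 102−Pit 101: −140a − 42b = −180.9;  Pit 103−Pit 101: −49a − 34b = −66.1.
Solving gives a = 1.24885, b = 0.14430.
Gradient magnitude |∇z| = √(a² + b²) = √(1.55963 + 0.02082) = 1.25716.
True dip = arctan(1.25716) = 51.5°, dipping toward W (azimuth ≈ 263°).

51.5°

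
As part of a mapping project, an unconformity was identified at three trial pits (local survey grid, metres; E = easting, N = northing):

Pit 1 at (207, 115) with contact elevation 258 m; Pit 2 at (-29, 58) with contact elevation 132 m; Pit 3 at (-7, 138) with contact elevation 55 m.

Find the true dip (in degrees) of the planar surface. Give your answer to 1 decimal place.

Let the plane be z = a·E + b·N + c.
Pit 2−Pit 1: −236a − 57b = −126;  Pit 3−Pit 1: −214a + 23b = −203.
Solving gives a = 0.82089, b = −1.18824.
Gradient magnitude |∇z| = √(a² + b²) = √(0.67386 + 1.41193) = 1.44422.
True dip = arctan(1.44422) = 55.3°, dipping toward NW (azimuth ≈ 325°).

55.3°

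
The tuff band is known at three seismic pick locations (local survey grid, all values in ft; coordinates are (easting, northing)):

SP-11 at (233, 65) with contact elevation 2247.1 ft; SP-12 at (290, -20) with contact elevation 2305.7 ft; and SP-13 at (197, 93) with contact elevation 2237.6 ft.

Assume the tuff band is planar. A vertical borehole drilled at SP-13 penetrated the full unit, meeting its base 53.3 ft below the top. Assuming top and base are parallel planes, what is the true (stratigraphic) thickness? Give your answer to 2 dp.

33.91 ft

Let the plane be z = a·E + b·N + c.
SP-12−SP-11: 57a − 85b = 58.6;  SP-13−SP-11: −36a + 28b = −9.5.
Solving gives a = −0.56919, b = −1.07111.
|∇z| = √(a²+b²) = 1.21295, so dip δ = arctan(1.21295) = 50.50°.
True thickness = vertical thickness × cos δ = 53.3 × cos 50.50° = 33.91 ft.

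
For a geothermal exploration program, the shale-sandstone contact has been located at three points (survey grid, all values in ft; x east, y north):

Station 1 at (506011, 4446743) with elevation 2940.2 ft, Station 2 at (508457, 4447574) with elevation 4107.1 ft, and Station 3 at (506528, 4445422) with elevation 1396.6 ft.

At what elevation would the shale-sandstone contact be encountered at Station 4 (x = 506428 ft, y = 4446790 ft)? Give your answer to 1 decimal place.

Two edge vectors: Station 1→Station 2 = (2446, 831, 1166.9), Station 1→Station 3 = (517, -1321, -1543.6).
Normal n = (Station 1→Station 2) × (Station 1→Station 3) = (258743.3, 4378932.9, -3660793).
So ∂z/∂x = −n_x/n_z = 0.070679577 and ∂z/∂y = −n_y/n_z = 1.196170584.
Intercept c from Station 1: 2940.2 − 35764.64 − 5319063.17 = −5351887.61.
At (506428, 4446790): z = 35794.1 + 5319119.4 − 5351887.61 = 3025.9 ft.

3025.9 ft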